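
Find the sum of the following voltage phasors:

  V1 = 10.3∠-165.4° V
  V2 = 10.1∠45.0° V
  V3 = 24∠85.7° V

Step 1 — Convert each phasor to rectangular form:
  V1 = 10.3·(cos(-165.4°) + j·sin(-165.4°)) = -9.967 - j2.596 V
  V2 = 10.1·(cos(45.0°) + j·sin(45.0°)) = 7.142 + j7.142 V
  V3 = 24·(cos(85.7°) + j·sin(85.7°)) = 1.799 + j23.93 V
Step 2 — Sum components: V_total = -1.026 + j28.48 V.
Step 3 — Convert to polar: |V_total| = 28.5 V, ∠V_total = 92.1°.

V_total = 28.5∠92.1° V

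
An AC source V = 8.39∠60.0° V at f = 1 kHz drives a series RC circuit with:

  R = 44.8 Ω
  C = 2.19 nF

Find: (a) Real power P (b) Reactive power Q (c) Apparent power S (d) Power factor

Step 1 — Angular frequency: ω = 2π·f = 2π·1000 = 6283 rad/s.
Step 2 — Component impedances:
  R: Z = R = 44.8 Ω
  C: Z = 1/(jωC) = -j/(ω·C) = 0 - j7.267e+04 Ω
Step 3 — Series combination: Z_total = R + C = 44.8 - j7.267e+04 Ω = 7.267e+04∠-90.0° Ω.
Step 4 — Source phasor: V = 8.39∠60.0° V = 4.195 + j7.266 V.
Step 5 — Current: I = V / Z = -9.995e-05 + j5.779e-05 A = 0.0001154∠150.0° A.
Step 6 — Complex power: S = V·I* = 5.971e-07 - j0.0009686 VA.
Step 7 — Real power: P = Re(S) = 5.971e-07 W.
Step 8 — Reactive power: Q = Im(S) = -0.0009686 VAR.
Step 9 — Apparent power: |S| = 0.0009686 VA.
Step 10 — Power factor: PF = P/|S| = 0.0006165 (leading).

(a) P = 5.971e-07 W  (b) Q = -0.0009686 VAR  (c) S = 0.0009686 VA  (d) PF = 0.0006165 (leading)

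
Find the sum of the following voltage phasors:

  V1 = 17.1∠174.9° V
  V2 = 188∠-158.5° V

Step 1 — Convert each phasor to rectangular form:
  V1 = 17.1·(cos(174.9°) + j·sin(174.9°)) = -17.03 + j1.52 V
  V2 = 188·(cos(-158.5°) + j·sin(-158.5°)) = -174.9 - j68.9 V
Step 2 — Sum components: V_total = -192 - j67.38 V.
Step 3 — Convert to polar: |V_total| = 203.4 V, ∠V_total = -160.7°.

V_total = 203.4∠-160.7° V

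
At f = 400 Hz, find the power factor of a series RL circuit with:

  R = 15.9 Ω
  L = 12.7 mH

Step 1 — Angular frequency: ω = 2π·f = 2π·400 = 2513 rad/s.
Step 2 — Component impedances:
  R: Z = R = 15.9 Ω
  L: Z = jωL = j·2513·0.0127 = 0 + j31.92 Ω
Step 3 — Series combination: Z_total = R + L = 15.9 + j31.92 Ω = 35.66∠63.5° Ω.
Step 4 — Power factor: PF = cos(φ) = Re(Z)/|Z| = 15.9/35.66 = 0.4459.
Step 5 — Type: Im(Z) = 31.92 ⇒ lagging (phase φ = 63.5°).

PF = 0.4459 (lagging, φ = 63.5°)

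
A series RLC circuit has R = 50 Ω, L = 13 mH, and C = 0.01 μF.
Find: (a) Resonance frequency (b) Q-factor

Step 1 — Resonance condition Im(Z)=0 gives ω₀ = 1/√(LC).
Step 2 — ω₀ = 1/√(0.013·1e-08) = 8.771e+04 rad/s.
Step 3 — f₀ = ω₀/(2π) = 1.396e+04 Hz.
Step 4 — Series Q: Q = ω₀L/R = 8.771e+04·0.013/50 = 22.8.

(a) f₀ = 1.396e+04 Hz  (b) Q = 22.8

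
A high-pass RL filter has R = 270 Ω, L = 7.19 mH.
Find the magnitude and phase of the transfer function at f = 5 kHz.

Step 1 — Angular frequency: ω = 2π·5000 = 3.142e+04 rad/s.
Step 2 — Transfer function: H(jω) = jωL/(R + jωL).
Step 3 — Numerator jωL = j·225.9; denominator R + jωL = 270 + j225.9.
Step 4 — H = 0.4117 + j0.4921.
Step 5 — Magnitude: |H| = 0.6417 (-3.9 dB); phase: φ = 50.1°.

|H| = 0.6417 (-3.9 dB), φ = 50.1°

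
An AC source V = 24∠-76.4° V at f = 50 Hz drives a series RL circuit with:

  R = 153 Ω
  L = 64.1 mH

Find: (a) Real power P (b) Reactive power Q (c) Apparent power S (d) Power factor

Step 1 — Angular frequency: ω = 2π·f = 2π·50 = 314.2 rad/s.
Step 2 — Component impedances:
  R: Z = R = 153 Ω
  L: Z = jωL = j·314.2·0.0641 = 0 + j20.14 Ω
Step 3 — Series combination: Z_total = R + L = 153 + j20.14 Ω = 154.3∠7.5° Ω.
Step 4 — Source phasor: V = 24∠-76.4° V = 5.643 - j23.33 V.
Step 5 — Current: I = V / Z = 0.01653 - j0.1546 A = 0.1555∠-83.9° A.
Step 6 — Complex power: S = V·I* = 3.701 + j0.4871 VA.
Step 7 — Real power: P = Re(S) = 3.701 W.
Step 8 — Reactive power: Q = Im(S) = 0.4871 VAR.
Step 9 — Apparent power: |S| = 3.733 VA.
Step 10 — Power factor: PF = P/|S| = 0.9914 (lagging).

(a) P = 3.701 W  (b) Q = 0.4871 VAR  (c) S = 3.733 VA  (d) PF = 0.9914 (lagging)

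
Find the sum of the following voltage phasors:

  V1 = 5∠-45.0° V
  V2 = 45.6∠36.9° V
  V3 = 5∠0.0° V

Step 1 — Convert each phasor to rectangular form:
  V1 = 5·(cos(-45.0°) + j·sin(-45.0°)) = 3.536 - j3.536 V
  V2 = 45.6·(cos(36.9°) + j·sin(36.9°)) = 36.47 + j27.38 V
  V3 = 5·(cos(0.0°) + j·sin(0.0°)) = 5 V
Step 2 — Sum components: V_total = 45 + j23.84 V.
Step 3 — Convert to polar: |V_total| = 50.93 V, ∠V_total = 27.9°.

V_total = 50.93∠27.9° V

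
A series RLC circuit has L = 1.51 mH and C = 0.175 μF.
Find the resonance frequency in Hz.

Step 1 — Resonance condition Im(Z)=0 gives ω₀ = 1/√(LC).
Step 2 — ω₀ = 1/√(0.00151·1.75e-07) = 6.152e+04 rad/s.
Step 3 — f₀ = ω₀/(2π) = 9791 Hz.

f₀ = 9791 Hz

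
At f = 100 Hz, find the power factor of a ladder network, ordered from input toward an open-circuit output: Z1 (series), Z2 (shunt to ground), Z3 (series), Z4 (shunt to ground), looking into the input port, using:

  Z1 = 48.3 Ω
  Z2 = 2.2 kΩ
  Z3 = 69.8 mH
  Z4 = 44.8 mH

Step 1 — Angular frequency: ω = 2π·f = 2π·100 = 628.3 rad/s.
Step 2 — Component impedances:
  Z1: Z = R = 48.3 Ω
  Z2: Z = R = 2200 Ω
  Z3: Z = jωL = j·628.3·0.0698 = 0 + j43.86 Ω
  Z4: Z = jωL = j·628.3·0.0448 = 0 + j28.15 Ω
Step 3 — Ladder network (open output): work backward from the far end, alternating series and parallel combinations. Z_in = 50.65 + j71.93 Ω = 87.97∠54.8° Ω.
Step 4 — Power factor: PF = cos(φ) = Re(Z)/|Z| = 50.65/87.97 = 0.5758.
Step 5 — Type: Im(Z) = 71.93 ⇒ lagging (phase φ = 54.8°).

PF = 0.5758 (lagging, φ = 54.8°)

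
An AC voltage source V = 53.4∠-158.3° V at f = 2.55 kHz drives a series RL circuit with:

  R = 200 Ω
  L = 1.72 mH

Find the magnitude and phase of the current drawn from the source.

Step 1 — Angular frequency: ω = 2π·f = 2π·2550 = 1.602e+04 rad/s.
Step 2 — Component impedances:
  R: Z = R = 200 Ω
  L: Z = jωL = j·1.602e+04·0.00172 = 0 + j27.56 Ω
Step 3 — Series combination: Z_total = R + L = 200 + j27.56 Ω = 201.9∠7.8° Ω.
Step 4 — Source phasor: V = 53.4∠-158.3° V = -49.62 - j19.74 V.
Step 5 — Ohm's law: I = V / Z_total = (-49.62 - j19.74) / (200 + j27.56) = -0.2568 - j0.06334 A.
Step 6 — Convert to polar: |I| = 0.2645 A, ∠I = -166.1°.

I = 0.2645∠-166.1° A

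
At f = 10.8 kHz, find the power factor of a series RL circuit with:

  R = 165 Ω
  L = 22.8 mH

Step 1 — Angular frequency: ω = 2π·f = 2π·1.08e+04 = 6.786e+04 rad/s.
Step 2 — Component impedances:
  R: Z = R = 165 Ω
  L: Z = jωL = j·6.786e+04·0.0228 = 0 + j1547 Ω
Step 3 — Series combination: Z_total = R + L = 165 + j1547 Ω = 1556∠83.9° Ω.
Step 4 — Power factor: PF = cos(φ) = Re(Z)/|Z| = 165/1556 = 0.106.
Step 5 — Type: Im(Z) = 1547 ⇒ lagging (phase φ = 83.9°).

PF = 0.106 (lagging, φ = 83.9°)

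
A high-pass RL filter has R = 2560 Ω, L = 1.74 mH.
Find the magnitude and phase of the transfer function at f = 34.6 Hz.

Step 1 — Angular frequency: ω = 2π·34.6 = 217.4 rad/s.
Step 2 — Transfer function: H(jω) = jωL/(R + jωL).
Step 3 — Numerator jωL = j·0.3783; denominator R + jωL = 2560 + j0.3783.
Step 4 — H = 2.183e-08 + j0.0001478.
Step 5 — Magnitude: |H| = 0.0001478 (-76.6 dB); phase: φ = 90.0°.

|H| = 0.0001478 (-76.6 dB), φ = 90.0°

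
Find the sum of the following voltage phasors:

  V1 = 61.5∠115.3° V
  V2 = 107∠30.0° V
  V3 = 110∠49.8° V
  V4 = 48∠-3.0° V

Step 1 — Convert each phasor to rectangular form:
  V1 = 61.5·(cos(115.3°) + j·sin(115.3°)) = -26.28 + j55.6 V
  V2 = 107·(cos(30.0°) + j·sin(30.0°)) = 92.66 + j53.5 V
  V3 = 110·(cos(49.8°) + j·sin(49.8°)) = 71 + j84.02 V
  V4 = 48·(cos(-3.0°) + j·sin(-3.0°)) = 47.93 - j2.512 V
Step 2 — Sum components: V_total = 185.3 + j190.6 V.
Step 3 — Convert to polar: |V_total| = 265.8 V, ∠V_total = 45.8°.

V_total = 265.8∠45.8° V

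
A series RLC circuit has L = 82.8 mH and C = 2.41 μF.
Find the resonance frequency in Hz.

Step 1 — Resonance condition Im(Z)=0 gives ω₀ = 1/√(LC).
Step 2 — ω₀ = 1/√(0.0828·2.41e-06) = 2239 rad/s.
Step 3 — f₀ = ω₀/(2π) = 356.3 Hz.

f₀ = 356.3 Hz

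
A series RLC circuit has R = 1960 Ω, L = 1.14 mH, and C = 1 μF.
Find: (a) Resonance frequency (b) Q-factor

Step 1 — Resonance condition Im(Z)=0 gives ω₀ = 1/√(LC).
Step 2 — ω₀ = 1/√(0.00114·1e-06) = 2.962e+04 rad/s.
Step 3 — f₀ = ω₀/(2π) = 4714 Hz.
Step 4 — Series Q: Q = ω₀L/R = 2.962e+04·0.00114/1960 = 0.01723.

(a) f₀ = 4714 Hz  (b) Q = 0.01723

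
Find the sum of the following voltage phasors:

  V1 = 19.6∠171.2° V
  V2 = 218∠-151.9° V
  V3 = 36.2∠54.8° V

Step 1 — Convert each phasor to rectangular form:
  V1 = 19.6·(cos(171.2°) + j·sin(171.2°)) = -19.37 + j2.999 V
  V2 = 218·(cos(-151.9°) + j·sin(-151.9°)) = -192.3 - j102.7 V
  V3 = 36.2·(cos(54.8°) + j·sin(54.8°)) = 20.87 + j29.58 V
Step 2 — Sum components: V_total = -190.8 - j70.1 V.
Step 3 — Convert to polar: |V_total| = 203.3 V, ∠V_total = -159.8°.

V_total = 203.3∠-159.8° V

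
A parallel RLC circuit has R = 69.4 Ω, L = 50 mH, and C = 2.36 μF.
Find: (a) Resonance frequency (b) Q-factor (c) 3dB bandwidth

Step 1 — Resonance: ω₀ = 1/√(LC) = 1/√(0.05·2.36e-06) = 2911 rad/s.
Step 2 — f₀ = ω₀/(2π) = 463.3 Hz.
Step 3 — Parallel Q: Q = R/(ω₀L) = 69.4/(2911·0.05) = 0.4768.
Step 4 — Bandwidth: Δω = ω₀/Q = 6106 rad/s; BW = Δω/(2π) = 971.7 Hz.

(a) f₀ = 463.3 Hz  (b) Q = 0.4768  (c) BW = 971.7 Hz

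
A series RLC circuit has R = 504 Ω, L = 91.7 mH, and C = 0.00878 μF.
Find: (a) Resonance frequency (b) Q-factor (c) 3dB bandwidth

Step 1 — Resonance: ω₀ = 1/√(LC) = 1/√(0.0917·8.78e-09) = 3.524e+04 rad/s.
Step 2 — f₀ = ω₀/(2π) = 5609 Hz.
Step 3 — Series Q: Q = ω₀L/R = 3.524e+04·0.0917/504 = 6.412.
Step 4 — Bandwidth: Δω = ω₀/Q = 5496 rad/s; BW = Δω/(2π) = 874.7 Hz.

(a) f₀ = 5609 Hz  (b) Q = 6.412  (c) BW = 874.7 Hz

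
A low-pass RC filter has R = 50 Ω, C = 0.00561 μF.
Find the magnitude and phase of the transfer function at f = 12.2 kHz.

Step 1 — Angular frequency: ω = 2π·1.22e+04 = 7.665e+04 rad/s.
Step 2 — Transfer function: H(jω) = 1/(1 + jωRC).
Step 3 — Denominator: 1 + jωRC = 1 + j·7.665e+04·50·5.61e-09 = 1 + j0.0215.
Step 4 — H = 0.9995 - j0.02149.
Step 5 — Magnitude: |H| = 0.9998 (-0.0 dB); phase: φ = -1.2°.

|H| = 0.9998 (-0.0 dB), φ = -1.2°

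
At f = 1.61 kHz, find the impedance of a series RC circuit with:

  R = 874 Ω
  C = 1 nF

Step 1 — Angular frequency: ω = 2π·f = 2π·1610 = 1.012e+04 rad/s.
Step 2 — Component impedances:
  R: Z = R = 874 Ω
  C: Z = 1/(jωC) = -j/(ω·C) = 0 - j9.885e+04 Ω
Step 3 — Series combination: Z_total = R + C = 874 - j9.885e+04 Ω = 9.886e+04∠-89.5° Ω.

Z = 874 - j9.885e+04 Ω = 9.886e+04∠-89.5° Ω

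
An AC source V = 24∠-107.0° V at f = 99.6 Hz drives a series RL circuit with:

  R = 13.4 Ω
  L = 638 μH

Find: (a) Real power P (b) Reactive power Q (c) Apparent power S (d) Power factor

Step 1 — Angular frequency: ω = 2π·f = 2π·99.6 = 625.8 rad/s.
Step 2 — Component impedances:
  R: Z = R = 13.4 Ω
  L: Z = jωL = j·625.8·0.000638 = 0 + j0.3993 Ω
Step 3 — Series combination: Z_total = R + L = 13.4 + j0.3993 Ω = 13.41∠1.7° Ω.
Step 4 — Source phasor: V = 24∠-107.0° V = -7.017 - j22.95 V.
Step 5 — Current: I = V / Z = -0.5742 - j1.696 A = 1.79∠-108.7° A.
Step 6 — Complex power: S = V·I* = 42.95 + j1.28 VA.
Step 7 — Real power: P = Re(S) = 42.95 W.
Step 8 — Reactive power: Q = Im(S) = 1.28 VAR.
Step 9 — Apparent power: |S| = 42.97 VA.
Step 10 — Power factor: PF = P/|S| = 0.9996 (lagging).

(a) P = 42.95 W  (b) Q = 1.28 VAR  (c) S = 42.97 VA  (d) PF = 0.9996 (lagging)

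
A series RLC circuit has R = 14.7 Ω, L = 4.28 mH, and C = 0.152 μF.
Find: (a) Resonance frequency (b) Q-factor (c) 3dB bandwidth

Step 1 — Resonance condition Im(Z)=0 gives ω₀ = 1/√(LC).
Step 2 — ω₀ = 1/√(0.00428·1.52e-07) = 3.921e+04 rad/s.
Step 3 — f₀ = ω₀/(2π) = 6240 Hz.
Step 4 — Series Q: Q = ω₀L/R = 3.921e+04·0.00428/14.7 = 11.42.
Step 5 — 3dB bandwidth: Δω = ω₀/Q = 3435 rad/s; BW = Δω/(2π) = 546.6 Hz.

(a) f₀ = 6240 Hz  (b) Q = 11.42  (c) BW = 546.6 Hz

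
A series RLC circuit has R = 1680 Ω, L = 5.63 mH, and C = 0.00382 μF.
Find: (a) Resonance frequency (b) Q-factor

Step 1 — Resonance condition Im(Z)=0 gives ω₀ = 1/√(LC).
Step 2 — ω₀ = 1/√(0.00563·3.82e-09) = 2.156e+05 rad/s.
Step 3 — f₀ = ω₀/(2π) = 3.432e+04 Hz.
Step 4 — Series Q: Q = ω₀L/R = 2.156e+05·0.00563/1680 = 0.7226.

(a) f₀ = 3.432e+04 Hz  (b) Q = 0.7226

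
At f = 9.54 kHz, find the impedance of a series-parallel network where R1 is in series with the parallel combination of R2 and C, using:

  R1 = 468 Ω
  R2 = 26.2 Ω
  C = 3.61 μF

Step 1 — Angular frequency: ω = 2π·f = 2π·9540 = 5.994e+04 rad/s.
Step 2 — Component impedances:
  R1: Z = R = 468 Ω
  R2: Z = R = 26.2 Ω
  C: Z = 1/(jωC) = -j/(ω·C) = 0 - j4.621 Ω
Step 3 — Parallel branch: R2 || C = 1/(1/R2 + 1/C) = 0.7905 - j4.482 Ω.
Step 4 — Series with R1: Z_total = R1 + (R2 || C) = 468.8 - j4.482 Ω = 468.8∠-0.5° Ω.

Z = 468.8 - j4.482 Ω = 468.8∠-0.5° Ω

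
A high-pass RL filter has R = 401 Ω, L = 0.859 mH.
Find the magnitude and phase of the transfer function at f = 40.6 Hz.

Step 1 — Angular frequency: ω = 2π·40.6 = 255.1 rad/s.
Step 2 — Transfer function: H(jω) = jωL/(R + jωL).
Step 3 — Numerator jωL = j·0.2191; denominator R + jωL = 401 + j0.2191.
Step 4 — H = 2.986e-07 + j0.0005465.
Step 5 — Magnitude: |H| = 0.0005465 (-65.2 dB); phase: φ = 90.0°.

|H| = 0.0005465 (-65.2 dB), φ = 90.0°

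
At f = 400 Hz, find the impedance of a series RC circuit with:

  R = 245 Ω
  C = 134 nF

Step 1 — Angular frequency: ω = 2π·f = 2π·400 = 2513 rad/s.
Step 2 — Component impedances:
  R: Z = R = 245 Ω
  C: Z = 1/(jωC) = -j/(ω·C) = 0 - j2969 Ω
Step 3 — Series combination: Z_total = R + C = 245 - j2969 Ω = 2979∠-85.3° Ω.

Z = 245 - j2969 Ω = 2979∠-85.3° Ω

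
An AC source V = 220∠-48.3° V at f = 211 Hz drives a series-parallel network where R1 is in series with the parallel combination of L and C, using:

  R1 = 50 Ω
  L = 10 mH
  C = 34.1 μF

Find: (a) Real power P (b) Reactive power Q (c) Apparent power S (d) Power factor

Step 1 — Angular frequency: ω = 2π·f = 2π·211 = 1326 rad/s.
Step 2 — Component impedances:
  R1: Z = R = 50 Ω
  L: Z = jωL = j·1326·0.01 = 0 + j13.26 Ω
  C: Z = 1/(jωC) = -j/(ω·C) = 0 - j22.12 Ω
Step 3 — Parallel branch: L || C = 1/(1/L + 1/C) = 0 + j33.09 Ω.
Step 4 — Series with R1: Z_total = R1 + (L || C) = 50 + j33.09 Ω = 59.96∠33.5° Ω.
Step 5 — Source phasor: V = 220∠-48.3° V = 146.4 - j164.3 V.
Step 6 — Current: I = V / Z = 0.5236 - j3.632 A = 3.669∠-81.8° A.
Step 7 — Complex power: S = V·I* = 673.2 + j445.5 VA.
Step 8 — Real power: P = Re(S) = 673.2 W.
Step 9 — Reactive power: Q = Im(S) = 445.5 VAR.
Step 10 — Apparent power: |S| = 807.2 VA.
Step 11 — Power factor: PF = P/|S| = 0.8339 (lagging).

(a) P = 673.2 W  (b) Q = 445.5 VAR  (c) S = 807.2 VA  (d) PF = 0.8339 (lagging)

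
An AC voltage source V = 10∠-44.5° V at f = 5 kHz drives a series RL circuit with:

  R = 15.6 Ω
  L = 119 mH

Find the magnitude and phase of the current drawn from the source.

Step 1 — Angular frequency: ω = 2π·f = 2π·5000 = 3.142e+04 rad/s.
Step 2 — Component impedances:
  R: Z = R = 15.6 Ω
  L: Z = jωL = j·3.142e+04·0.119 = 0 + j3738 Ω
Step 3 — Series combination: Z_total = R + L = 15.6 + j3738 Ω = 3739∠89.8° Ω.
Step 4 — Source phasor: V = 10∠-44.5° V = 7.133 - j7.009 V.
Step 5 — Ohm's law: I = V / Z_total = (7.133 - j7.009) / (15.6 + j3738) = -0.001867 - j0.001916 A.
Step 6 — Convert to polar: |I| = 0.002675 A, ∠I = -134.3°.

I = 0.002675∠-134.3° A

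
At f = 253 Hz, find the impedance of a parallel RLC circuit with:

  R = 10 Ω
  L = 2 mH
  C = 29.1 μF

Step 1 — Angular frequency: ω = 2π·f = 2π·253 = 1590 rad/s.
Step 2 — Component impedances:
  R: Z = R = 10 Ω
  L: Z = jωL = j·1590·0.002 = 0 + j3.179 Ω
  C: Z = 1/(jωC) = -j/(ω·C) = 0 - j21.62 Ω
Step 3 — Parallel combination: 1/Z_total = 1/R + 1/L + 1/C; Z_total = 1.22 + j3.273 Ω = 3.493∠69.6° Ω.

Z = 1.22 + j3.273 Ω = 3.493∠69.6° Ω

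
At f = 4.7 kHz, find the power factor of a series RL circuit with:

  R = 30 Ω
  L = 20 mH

Step 1 — Angular frequency: ω = 2π·f = 2π·4700 = 2.953e+04 rad/s.
Step 2 — Component impedances:
  R: Z = R = 30 Ω
  L: Z = jωL = j·2.953e+04·0.02 = 0 + j590.6 Ω
Step 3 — Series combination: Z_total = R + L = 30 + j590.6 Ω = 591.4∠87.1° Ω.
Step 4 — Power factor: PF = cos(φ) = Re(Z)/|Z| = 30/591.4 = 0.05073.
Step 5 — Type: Im(Z) = 590.6 ⇒ lagging (phase φ = 87.1°).

PF = 0.05073 (lagging, φ = 87.1°)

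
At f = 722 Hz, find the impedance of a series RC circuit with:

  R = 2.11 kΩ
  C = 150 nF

Step 1 — Angular frequency: ω = 2π·f = 2π·722 = 4536 rad/s.
Step 2 — Component impedances:
  R: Z = R = 2110 Ω
  C: Z = 1/(jωC) = -j/(ω·C) = 0 - j1470 Ω
Step 3 — Series combination: Z_total = R + C = 2110 - j1470 Ω = 2571∠-34.9° Ω.

Z = 2110 - j1470 Ω = 2571∠-34.9° Ω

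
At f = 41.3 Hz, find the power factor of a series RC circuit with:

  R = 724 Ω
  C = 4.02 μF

Step 1 — Angular frequency: ω = 2π·f = 2π·41.3 = 259.5 rad/s.
Step 2 — Component impedances:
  R: Z = R = 724 Ω
  C: Z = 1/(jωC) = -j/(ω·C) = 0 - j958.6 Ω
Step 3 — Series combination: Z_total = R + C = 724 - j958.6 Ω = 1201∠-52.9° Ω.
Step 4 — Power factor: PF = cos(φ) = Re(Z)/|Z| = 724/1201.3 = 0.6027.
Step 5 — Type: Im(Z) = -958.6 ⇒ leading (phase φ = -52.9°).

PF = 0.6027 (leading, φ = -52.9°)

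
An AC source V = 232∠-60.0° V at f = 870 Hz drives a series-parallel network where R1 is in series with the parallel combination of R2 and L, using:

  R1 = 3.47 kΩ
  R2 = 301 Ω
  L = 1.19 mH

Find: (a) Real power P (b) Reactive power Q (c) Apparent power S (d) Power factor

Step 1 — Angular frequency: ω = 2π·f = 2π·870 = 5466 rad/s.
Step 2 — Component impedances:
  R1: Z = R = 3470 Ω
  R2: Z = R = 301 Ω
  L: Z = jωL = j·5466·0.00119 = 0 + j6.505 Ω
Step 3 — Parallel branch: R2 || L = 1/(1/R2 + 1/L) = 0.1405 + j6.502 Ω.
Step 4 — Series with R1: Z_total = R1 + (R2 || L) = 3470 + j6.502 Ω = 3470∠0.1° Ω.
Step 5 — Source phasor: V = 232∠-60.0° V = 116 - j200.9 V.
Step 6 — Current: I = V / Z = 0.03332 - j0.05796 A = 0.06686∠-60.1° A.
Step 7 — Complex power: S = V·I* = 15.51 + j0.02906 VA.
Step 8 — Real power: P = Re(S) = 15.51 W.
Step 9 — Reactive power: Q = Im(S) = 0.02906 VAR.
Step 10 — Apparent power: |S| = 15.51 VA.
Step 11 — Power factor: PF = P/|S| = 1 (lagging).

(a) P = 15.51 W  (b) Q = 0.02906 VAR  (c) S = 15.51 VA  (d) PF = 1 (lagging)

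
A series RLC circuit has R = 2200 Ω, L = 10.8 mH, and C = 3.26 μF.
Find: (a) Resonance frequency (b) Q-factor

Step 1 — Resonance condition Im(Z)=0 gives ω₀ = 1/√(LC).
Step 2 — ω₀ = 1/√(0.0108·3.26e-06) = 5329 rad/s.
Step 3 — f₀ = ω₀/(2π) = 848.2 Hz.
Step 4 — Series Q: Q = ω₀L/R = 5329·0.0108/2200 = 0.02616.

(a) f₀ = 848.2 Hz  (b) Q = 0.02616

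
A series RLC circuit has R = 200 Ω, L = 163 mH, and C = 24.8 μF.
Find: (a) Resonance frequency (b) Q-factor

Step 1 — Resonance condition Im(Z)=0 gives ω₀ = 1/√(LC).
Step 2 — ω₀ = 1/√(0.163·2.48e-05) = 497.4 rad/s.
Step 3 — f₀ = ω₀/(2π) = 79.16 Hz.
Step 4 — Series Q: Q = ω₀L/R = 497.4·0.163/200 = 0.4054.

(a) f₀ = 79.16 Hz  (b) Q = 0.4054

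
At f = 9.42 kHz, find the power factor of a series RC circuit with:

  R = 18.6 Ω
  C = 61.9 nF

Step 1 — Angular frequency: ω = 2π·f = 2π·9420 = 5.919e+04 rad/s.
Step 2 — Component impedances:
  R: Z = R = 18.6 Ω
  C: Z = 1/(jωC) = -j/(ω·C) = 0 - j272.9 Ω
Step 3 — Series combination: Z_total = R + C = 18.6 - j272.9 Ω = 273.6∠-86.1° Ω.
Step 4 — Power factor: PF = cos(φ) = Re(Z)/|Z| = 18.6/273.58 = 0.06799.
Step 5 — Type: Im(Z) = -272.9 ⇒ leading (phase φ = -86.1°).

PF = 0.06799 (leading, φ = -86.1°)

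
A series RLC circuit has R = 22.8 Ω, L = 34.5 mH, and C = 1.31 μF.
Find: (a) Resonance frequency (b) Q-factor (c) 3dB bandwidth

Step 1 — Resonance condition Im(Z)=0 gives ω₀ = 1/√(LC).
Step 2 — ω₀ = 1/√(0.0345·1.31e-06) = 4704 rad/s.
Step 3 — f₀ = ω₀/(2π) = 748.6 Hz.
Step 4 — Series Q: Q = ω₀L/R = 4704·0.0345/22.8 = 7.118.
Step 5 — 3dB bandwidth: Δω = ω₀/Q = 660.9 rad/s; BW = Δω/(2π) = 105.2 Hz.

(a) f₀ = 748.6 Hz  (b) Q = 7.118  (c) BW = 105.2 Hz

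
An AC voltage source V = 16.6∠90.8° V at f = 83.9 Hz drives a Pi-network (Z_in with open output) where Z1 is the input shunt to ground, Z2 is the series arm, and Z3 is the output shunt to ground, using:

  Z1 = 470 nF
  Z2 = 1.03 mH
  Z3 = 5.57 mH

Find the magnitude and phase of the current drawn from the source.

Step 1 — Angular frequency: ω = 2π·f = 2π·83.9 = 527.2 rad/s.
Step 2 — Component impedances:
  Z1: Z = 1/(jωC) = -j/(ω·C) = 0 - j4036 Ω
  Z2: Z = jωL = j·527.2·0.00103 = 0 + j0.543 Ω
  Z3: Z = jωL = j·527.2·0.00557 = 0 + j2.936 Ω
Step 3 — With open output, the series arm Z2 and the output shunt Z3 appear in series to ground: Z2 + Z3 = 0 + j3.479 Ω.
Step 4 — Parallel with input shunt Z1: Z_in = Z1 || (Z2 + Z3) = 0 + j3.482 Ω = 3.482∠90.0° Ω.
Step 5 — Source phasor: V = 16.6∠90.8° V = -0.2318 + j16.6 V.
Step 6 — Ohm's law: I = V / Z_total = (-0.2318 + j16.6) / (0 + j3.482) = 4.767 + j0.06656 A.
Step 7 — Convert to polar: |I| = 4.767 A, ∠I = 0.8°.

I = 4.767∠0.8° A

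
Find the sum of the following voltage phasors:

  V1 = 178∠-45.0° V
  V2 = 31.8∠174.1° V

Step 1 — Convert each phasor to rectangular form:
  V1 = 178·(cos(-45.0°) + j·sin(-45.0°)) = 125.9 - j125.9 V
  V2 = 31.8·(cos(174.1°) + j·sin(174.1°)) = -31.63 + j3.269 V
Step 2 — Sum components: V_total = 94.23 - j122.6 V.
Step 3 — Convert to polar: |V_total| = 154.6 V, ∠V_total = -52.5°.

V_total = 154.6∠-52.5° V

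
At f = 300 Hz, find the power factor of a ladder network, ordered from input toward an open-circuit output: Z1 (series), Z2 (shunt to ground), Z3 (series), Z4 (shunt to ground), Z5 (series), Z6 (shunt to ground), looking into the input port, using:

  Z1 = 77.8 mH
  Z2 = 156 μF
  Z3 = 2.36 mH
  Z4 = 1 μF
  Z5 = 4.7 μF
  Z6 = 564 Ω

Step 1 — Angular frequency: ω = 2π·f = 2π·300 = 1885 rad/s.
Step 2 — Component impedances:
  Z1: Z = jωL = j·1885·0.0778 = 0 + j146.6 Ω
  Z2: Z = 1/(jωC) = -j/(ω·C) = 0 - j3.401 Ω
  Z3: Z = jωL = j·1885·0.00236 = 0 + j4.448 Ω
  Z4: Z = 1/(jωC) = -j/(ω·C) = 0 - j530.5 Ω
  Z5: Z = 1/(jωC) = -j/(ω·C) = 0 - j112.9 Ω
  Z6: Z = R = 564 Ω
Step 3 — Ladder network (open output): work backward from the far end, alternating series and parallel combinations. Z_in = 0.01981 + j143.3 Ω = 143.3∠90.0° Ω.
Step 4 — Power factor: PF = cos(φ) = Re(Z)/|Z| = 0.019808/143.27 = 0.0001383.
Step 5 — Type: Im(Z) = 143.3 ⇒ lagging (phase φ = 90.0°).

PF = 0.0001383 (lagging, φ = 90.0°)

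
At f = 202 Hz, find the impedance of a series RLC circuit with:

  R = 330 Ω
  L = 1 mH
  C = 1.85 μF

Step 1 — Angular frequency: ω = 2π·f = 2π·202 = 1269 rad/s.
Step 2 — Component impedances:
  R: Z = R = 330 Ω
  L: Z = jωL = j·1269·0.001 = 0 + j1.269 Ω
  C: Z = 1/(jωC) = -j/(ω·C) = 0 - j425.9 Ω
Step 3 — Series combination: Z_total = R + L + C = 330 - j424.6 Ω = 537.8∠-52.1° Ω.

Z = 330 - j424.6 Ω = 537.8∠-52.1° Ω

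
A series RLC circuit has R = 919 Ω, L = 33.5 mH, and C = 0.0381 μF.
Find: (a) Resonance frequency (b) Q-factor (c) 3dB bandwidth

Step 1 — Resonance condition Im(Z)=0 gives ω₀ = 1/√(LC).
Step 2 — ω₀ = 1/√(0.0335·3.81e-08) = 2.799e+04 rad/s.
Step 3 — f₀ = ω₀/(2π) = 4455 Hz.
Step 4 — Series Q: Q = ω₀L/R = 2.799e+04·0.0335/919 = 1.02.
Step 5 — 3dB bandwidth: Δω = ω₀/Q = 2.743e+04 rad/s; BW = Δω/(2π) = 4366 Hz.

(a) f₀ = 4455 Hz  (b) Q = 1.02  (c) BW = 4366 Hz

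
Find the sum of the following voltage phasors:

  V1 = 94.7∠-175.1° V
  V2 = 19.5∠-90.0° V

Step 1 — Convert each phasor to rectangular form:
  V1 = 94.7·(cos(-175.1°) + j·sin(-175.1°)) = -94.35 - j8.089 V
  V2 = 19.5·(cos(-90.0°) + j·sin(-90.0°)) = 0 - j19.5 V
Step 2 — Sum components: V_total = -94.35 - j27.59 V.
Step 3 — Convert to polar: |V_total| = 98.3 V, ∠V_total = -163.7°.

V_total = 98.3∠-163.7° V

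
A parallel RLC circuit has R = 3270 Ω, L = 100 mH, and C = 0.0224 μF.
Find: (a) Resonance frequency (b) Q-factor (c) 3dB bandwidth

Step 1 — Resonance: ω₀ = 1/√(LC) = 1/√(0.1·2.24e-08) = 2.113e+04 rad/s.
Step 2 — f₀ = ω₀/(2π) = 3363 Hz.
Step 3 — Parallel Q: Q = R/(ω₀L) = 3270/(2.113e+04·0.1) = 1.548.
Step 4 — Bandwidth: Δω = ω₀/Q = 1.365e+04 rad/s; BW = Δω/(2π) = 2173 Hz.

(a) f₀ = 3363 Hz  (b) Q = 1.548  (c) BW = 2173 Hz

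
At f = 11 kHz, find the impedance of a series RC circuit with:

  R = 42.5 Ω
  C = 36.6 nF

Step 1 — Angular frequency: ω = 2π·f = 2π·1.1e+04 = 6.912e+04 rad/s.
Step 2 — Component impedances:
  R: Z = R = 42.5 Ω
  C: Z = 1/(jωC) = -j/(ω·C) = 0 - j395.3 Ω
Step 3 — Series combination: Z_total = R + C = 42.5 - j395.3 Ω = 397.6∠-83.9° Ω.

Z = 42.5 - j395.3 Ω = 397.6∠-83.9° Ω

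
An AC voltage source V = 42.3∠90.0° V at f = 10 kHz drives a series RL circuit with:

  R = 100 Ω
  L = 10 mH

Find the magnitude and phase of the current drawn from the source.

Step 1 — Angular frequency: ω = 2π·f = 2π·1e+04 = 6.283e+04 rad/s.
Step 2 — Component impedances:
  R: Z = R = 100 Ω
  L: Z = jωL = j·6.283e+04·0.01 = 0 + j628.3 Ω
Step 3 — Series combination: Z_total = R + L = 100 + j628.3 Ω = 636.2∠81.0° Ω.
Step 4 — Source phasor: V = 42.3∠90.0° V = 0 + j42.3 V.
Step 5 — Ohm's law: I = V / Z_total = (0 + j42.3) / (100 + j628.3) = 0.06566 + j0.01045 A.
Step 6 — Convert to polar: |I| = 0.06649 A, ∠I = 9.0°.

I = 0.06649∠9.0° A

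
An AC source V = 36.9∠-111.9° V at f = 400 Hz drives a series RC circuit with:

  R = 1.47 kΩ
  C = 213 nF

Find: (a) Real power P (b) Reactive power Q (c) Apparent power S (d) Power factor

Step 1 — Angular frequency: ω = 2π·f = 2π·400 = 2513 rad/s.
Step 2 — Component impedances:
  R: Z = R = 1470 Ω
  C: Z = 1/(jωC) = -j/(ω·C) = 0 - j1868 Ω
Step 3 — Series combination: Z_total = R + C = 1470 - j1868 Ω = 2377∠-51.8° Ω.
Step 4 — Source phasor: V = 36.9∠-111.9° V = -13.76 - j34.24 V.
Step 5 — Current: I = V / Z = 0.007738 - j0.01346 A = 0.01552∠-60.1° A.
Step 6 — Complex power: S = V·I* = 0.3542 - j0.4501 VA.
Step 7 — Real power: P = Re(S) = 0.3542 W.
Step 8 — Reactive power: Q = Im(S) = -0.4501 VAR.
Step 9 — Apparent power: |S| = 0.5728 VA.
Step 10 — Power factor: PF = P/|S| = 0.6184 (leading).

(a) P = 0.3542 W  (b) Q = -0.4501 VAR  (c) S = 0.5728 VA  (d) PF = 0.6184 (leading)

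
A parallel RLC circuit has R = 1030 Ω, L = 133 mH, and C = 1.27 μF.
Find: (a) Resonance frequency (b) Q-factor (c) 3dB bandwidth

Step 1 — Resonance: ω₀ = 1/√(LC) = 1/√(0.133·1.27e-06) = 2433 rad/s.
Step 2 — f₀ = ω₀/(2π) = 387.3 Hz.
Step 3 — Parallel Q: Q = R/(ω₀L) = 1030/(2433·0.133) = 3.183.
Step 4 — Bandwidth: Δω = ω₀/Q = 764.5 rad/s; BW = Δω/(2π) = 121.7 Hz.

(a) f₀ = 387.3 Hz  (b) Q = 3.183  (c) BW = 121.7 Hz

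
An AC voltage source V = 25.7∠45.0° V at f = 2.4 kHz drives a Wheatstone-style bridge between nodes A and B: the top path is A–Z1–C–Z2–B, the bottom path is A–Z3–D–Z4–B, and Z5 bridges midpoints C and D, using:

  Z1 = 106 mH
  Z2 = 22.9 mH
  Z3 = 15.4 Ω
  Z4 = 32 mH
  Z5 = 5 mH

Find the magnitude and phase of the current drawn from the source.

Step 1 — Angular frequency: ω = 2π·f = 2π·2400 = 1.508e+04 rad/s.
Step 2 — Component impedances:
  Z1: Z = jωL = j·1.508e+04·0.106 = 0 + j1598 Ω
  Z2: Z = jωL = j·1.508e+04·0.0229 = 0 + j345.3 Ω
  Z3: Z = R = 15.4 Ω
  Z4: Z = jωL = j·1.508e+04·0.032 = 0 + j482.5 Ω
  Z5: Z = jωL = j·1.508e+04·0.005 = 0 + j75.4 Ω
Step 3 — Bridge requires nodal analysis (the Z5 bridge couples midpoints C and D, so the two paths cannot be reduced to a simple series/parallel combination). Setting node B to ground and injecting 1 A at node A, the 3-node admittance system at A, C, D solves to V_A = Z_AB = 14.66 + j223.9 Ω = 224.4∠86.3° Ω.
Step 4 — Source phasor: V = 25.7∠45.0° V = 18.17 + j18.17 V.
Step 5 — Ohm's law: I = V / Z_total = (18.17 + j18.17) / (14.66 + j223.9) = 0.0861 - j0.07552 A.
Step 6 — Convert to polar: |I| = 0.1145 A, ∠I = -41.3°.

I = 0.1145∠-41.3° A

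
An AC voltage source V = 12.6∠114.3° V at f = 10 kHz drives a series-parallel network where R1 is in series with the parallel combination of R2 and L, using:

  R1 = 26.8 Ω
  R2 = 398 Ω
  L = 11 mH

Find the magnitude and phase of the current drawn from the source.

Step 1 — Angular frequency: ω = 2π·f = 2π·1e+04 = 6.283e+04 rad/s.
Step 2 — Component impedances:
  R1: Z = R = 26.8 Ω
  R2: Z = R = 398 Ω
  L: Z = jωL = j·6.283e+04·0.011 = 0 + j691.2 Ω
Step 3 — Parallel branch: R2 || L = 1/(1/R2 + 1/L) = 298.9 + j172.1 Ω.
Step 4 — Series with R1: Z_total = R1 + (R2 || L) = 325.7 + j172.1 Ω = 368.4∠27.9° Ω.
Step 5 — Source phasor: V = 12.6∠114.3° V = -5.185 + j11.48 V.
Step 6 — Ohm's law: I = V / Z_total = (-5.185 + j11.48) / (325.7 + j172.1) = 0.002121 + j0.03414 A.
Step 7 — Convert to polar: |I| = 0.0342 A, ∠I = 86.4°.

I = 0.0342∠86.4° A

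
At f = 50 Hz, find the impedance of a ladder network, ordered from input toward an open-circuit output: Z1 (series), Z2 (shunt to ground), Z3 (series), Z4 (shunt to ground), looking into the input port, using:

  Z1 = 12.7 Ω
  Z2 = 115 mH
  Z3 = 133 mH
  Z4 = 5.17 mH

Step 1 — Angular frequency: ω = 2π·f = 2π·50 = 314.2 rad/s.
Step 2 — Component impedances:
  Z1: Z = R = 12.7 Ω
  Z2: Z = jωL = j·314.2·0.115 = 0 + j36.13 Ω
  Z3: Z = jωL = j·314.2·0.133 = 0 + j41.78 Ω
  Z4: Z = jωL = j·314.2·0.00517 = 0 + j1.624 Ω
Step 3 — Ladder network (open output): work backward from the far end, alternating series and parallel combinations. Z_in = 12.7 + j19.72 Ω = 23.45∠57.2° Ω.

Z = 12.7 + j19.72 Ω = 23.45∠57.2° Ω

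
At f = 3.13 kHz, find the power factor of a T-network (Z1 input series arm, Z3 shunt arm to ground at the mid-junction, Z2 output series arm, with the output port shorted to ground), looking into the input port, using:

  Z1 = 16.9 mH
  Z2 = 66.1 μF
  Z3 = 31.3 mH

Step 1 — Angular frequency: ω = 2π·f = 2π·3130 = 1.967e+04 rad/s.
Step 2 — Component impedances:
  Z1: Z = jωL = j·1.967e+04·0.0169 = 0 + j332.4 Ω
  Z2: Z = 1/(jωC) = -j/(ω·C) = 0 - j0.7693 Ω
  Z3: Z = jωL = j·1.967e+04·0.0313 = 0 + j615.6 Ω
Step 3 — With the output port shorted to ground, the output series arm Z2 runs from the junction to ground; the shunt arm Z3 also runs from the junction to ground. They appear in parallel: Z3 || Z2 = 0 - j0.7702 Ω.
Step 4 — Series with input arm Z1: Z_in = Z1 + (Z3 || Z2) = 0 + j331.6 Ω = 331.6∠90.0° Ω.
Step 5 — Power factor: PF = cos(φ) = Re(Z)/|Z| = 0/331.6 = 0.
Step 6 — Type: Im(Z) = 331.6 ⇒ lagging (phase φ = 90.0°).

PF = 0 (lagging, φ = 90.0°)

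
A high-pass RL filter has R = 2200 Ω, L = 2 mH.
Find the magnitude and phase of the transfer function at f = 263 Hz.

Step 1 — Angular frequency: ω = 2π·263 = 1652 rad/s.
Step 2 — Transfer function: H(jω) = jωL/(R + jωL).
Step 3 — Numerator jωL = j·3.305; denominator R + jωL = 2200 + j3.305.
Step 4 — H = 2.257e-06 + j0.001502.
Step 5 — Magnitude: |H| = 0.001502 (-56.5 dB); phase: φ = 89.9°.

|H| = 0.001502 (-56.5 dB), φ = 89.9°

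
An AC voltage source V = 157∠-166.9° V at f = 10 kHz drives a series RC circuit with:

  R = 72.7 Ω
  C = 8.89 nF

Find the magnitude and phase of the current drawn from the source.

Step 1 — Angular frequency: ω = 2π·f = 2π·1e+04 = 6.283e+04 rad/s.
Step 2 — Component impedances:
  R: Z = R = 72.7 Ω
  C: Z = 1/(jωC) = -j/(ω·C) = 0 - j1790 Ω
Step 3 — Series combination: Z_total = R + C = 72.7 - j1790 Ω = 1792∠-87.7° Ω.
Step 4 — Source phasor: V = 157∠-166.9° V = -152.9 - j35.58 V.
Step 5 — Ohm's law: I = V / Z_total = (-152.9 - j35.58) / (72.7 - j1790) = 0.01638 - j0.08608 A.
Step 6 — Convert to polar: |I| = 0.08762 A, ∠I = -79.2°.

I = 0.08762∠-79.2° A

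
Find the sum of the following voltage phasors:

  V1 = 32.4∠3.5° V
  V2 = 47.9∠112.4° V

Step 1 — Convert each phasor to rectangular form:
  V1 = 32.4·(cos(3.5°) + j·sin(3.5°)) = 32.34 + j1.978 V
  V2 = 47.9·(cos(112.4°) + j·sin(112.4°)) = -18.25 + j44.29 V
Step 2 — Sum components: V_total = 14.09 + j46.26 V.
Step 3 — Convert to polar: |V_total| = 48.36 V, ∠V_total = 73.1°.

V_total = 48.36∠73.1° V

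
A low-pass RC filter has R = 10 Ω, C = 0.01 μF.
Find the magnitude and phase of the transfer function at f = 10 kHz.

Step 1 — Angular frequency: ω = 2π·1e+04 = 6.283e+04 rad/s.
Step 2 — Transfer function: H(jω) = 1/(1 + jωRC).
Step 3 — Denominator: 1 + jωRC = 1 + j·6.283e+04·10·1e-08 = 1 + j0.006283.
Step 4 — H = 1 - j0.006283.
Step 5 — Magnitude: |H| = 1 (-0.0 dB); phase: φ = -0.4°.

|H| = 1 (-0.0 dB), φ = -0.4°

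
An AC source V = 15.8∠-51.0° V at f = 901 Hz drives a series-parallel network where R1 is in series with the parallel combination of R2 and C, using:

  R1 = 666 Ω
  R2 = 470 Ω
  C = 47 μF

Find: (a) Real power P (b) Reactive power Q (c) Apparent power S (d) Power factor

Step 1 — Angular frequency: ω = 2π·f = 2π·901 = 5661 rad/s.
Step 2 — Component impedances:
  R1: Z = R = 666 Ω
  R2: Z = R = 470 Ω
  C: Z = 1/(jωC) = -j/(ω·C) = 0 - j3.758 Ω
Step 3 — Parallel branch: R2 || C = 1/(1/R2 + 1/C) = 0.03005 - j3.758 Ω.
Step 4 — Series with R1: Z_total = R1 + (R2 || C) = 666 - j3.758 Ω = 666∠-0.3° Ω.
Step 5 — Source phasor: V = 15.8∠-51.0° V = 9.943 - j12.28 V.
Step 6 — Current: I = V / Z = 0.01503 - j0.01835 A = 0.02372∠-50.7° A.
Step 7 — Complex power: S = V·I* = 0.3748 - j0.002115 VA.
Step 8 — Real power: P = Re(S) = 0.3748 W.
Step 9 — Reactive power: Q = Im(S) = -0.002115 VAR.
Step 10 — Apparent power: |S| = 0.3748 VA.
Step 11 — Power factor: PF = P/|S| = 1 (leading).

(a) P = 0.3748 W  (b) Q = -0.002115 VAR  (c) S = 0.3748 VA  (d) PF = 1 (leading)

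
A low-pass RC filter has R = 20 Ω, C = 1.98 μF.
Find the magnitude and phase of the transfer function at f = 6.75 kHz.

Step 1 — Angular frequency: ω = 2π·6750 = 4.241e+04 rad/s.
Step 2 — Transfer function: H(jω) = 1/(1 + jωRC).
Step 3 — Denominator: 1 + jωRC = 1 + j·4.241e+04·20·1.98e-06 = 1 + j1.679.
Step 4 — H = 0.2617 - j0.4396.
Step 5 — Magnitude: |H| = 0.5116 (-5.8 dB); phase: φ = -59.2°.

|H| = 0.5116 (-5.8 dB), φ = -59.2°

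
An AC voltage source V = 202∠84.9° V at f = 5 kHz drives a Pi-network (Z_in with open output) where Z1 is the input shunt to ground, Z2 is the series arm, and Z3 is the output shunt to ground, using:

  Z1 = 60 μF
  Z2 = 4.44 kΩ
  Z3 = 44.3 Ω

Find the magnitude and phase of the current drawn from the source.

Step 1 — Angular frequency: ω = 2π·f = 2π·5000 = 3.142e+04 rad/s.
Step 2 — Component impedances:
  Z1: Z = 1/(jωC) = -j/(ω·C) = 0 - j0.5305 Ω
  Z2: Z = R = 4440 Ω
  Z3: Z = R = 44.3 Ω
Step 3 — With open output, the series arm Z2 and the output shunt Z3 appear in series to ground: Z2 + Z3 = 4484 Ω.
Step 4 — Parallel with input shunt Z1: Z_in = Z1 || (Z2 + Z3) = 6.276e-05 - j0.5305 Ω = 0.5305∠-90.0° Ω.
Step 5 — Source phasor: V = 202∠84.9° V = 17.96 + j201.2 V.
Step 6 — Ohm's law: I = V / Z_total = (17.96 + j201.2) / (6.276e-05 - j0.5305) = -379.2 + j33.89 A.
Step 7 — Convert to polar: |I| = 380.8 A, ∠I = 174.9°.

I = 380.8∠174.9° A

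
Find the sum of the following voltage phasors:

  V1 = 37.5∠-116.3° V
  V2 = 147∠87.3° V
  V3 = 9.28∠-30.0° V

Step 1 — Convert each phasor to rectangular form:
  V1 = 37.5·(cos(-116.3°) + j·sin(-116.3°)) = -16.62 - j33.62 V
  V2 = 147·(cos(87.3°) + j·sin(87.3°)) = 6.925 + j146.8 V
  V3 = 9.28·(cos(-30.0°) + j·sin(-30.0°)) = 8.037 - j4.64 V
Step 2 — Sum components: V_total = -1.654 + j108.6 V.
Step 3 — Convert to polar: |V_total| = 108.6 V, ∠V_total = 90.9°.

V_total = 108.6∠90.9° V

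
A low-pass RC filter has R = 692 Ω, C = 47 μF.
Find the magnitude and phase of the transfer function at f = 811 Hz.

Step 1 — Angular frequency: ω = 2π·811 = 5096 rad/s.
Step 2 — Transfer function: H(jω) = 1/(1 + jωRC).
Step 3 — Denominator: 1 + jωRC = 1 + j·5096·692·4.7e-05 = 1 + j165.7.
Step 4 — H = 3.641e-05 - j0.006034.
Step 5 — Magnitude: |H| = 0.006034 (-44.4 dB); phase: φ = -89.7°.

|H| = 0.006034 (-44.4 dB), φ = -89.7°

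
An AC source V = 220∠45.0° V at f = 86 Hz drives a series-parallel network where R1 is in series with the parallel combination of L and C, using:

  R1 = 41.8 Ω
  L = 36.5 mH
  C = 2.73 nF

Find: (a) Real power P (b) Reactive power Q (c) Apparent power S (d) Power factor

Step 1 — Angular frequency: ω = 2π·f = 2π·86 = 540.4 rad/s.
Step 2 — Component impedances:
  R1: Z = R = 41.8 Ω
  L: Z = jωL = j·540.4·0.0365 = 0 + j19.72 Ω
  C: Z = 1/(jωC) = -j/(ω·C) = 0 - j6.779e+05 Ω
Step 3 — Parallel branch: L || C = 1/(1/L + 1/C) = 0 + j19.72 Ω.
Step 4 — Series with R1: Z_total = R1 + (L || C) = 41.8 + j19.72 Ω = 46.22∠25.3° Ω.
Step 5 — Source phasor: V = 220∠45.0° V = 155.6 + j155.6 V.
Step 6 — Current: I = V / Z = 4.48 + j1.608 A = 4.76∠19.7° A.
Step 7 — Complex power: S = V·I* = 947 + j446.9 VA.
Step 8 — Real power: P = Re(S) = 947 W.
Step 9 — Reactive power: Q = Im(S) = 446.9 VAR.
Step 10 — Apparent power: |S| = 1047 VA.
Step 11 — Power factor: PF = P/|S| = 0.9044 (lagging).

(a) P = 947 W  (b) Q = 446.9 VAR  (c) S = 1047 VA  (d) PF = 0.9044 (lagging)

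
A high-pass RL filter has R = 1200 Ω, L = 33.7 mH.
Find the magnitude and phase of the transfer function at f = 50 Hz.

Step 1 — Angular frequency: ω = 2π·50 = 314.2 rad/s.
Step 2 — Transfer function: H(jω) = jωL/(R + jωL).
Step 3 — Numerator jωL = j·10.59; denominator R + jωL = 1200 + j10.59.
Step 4 — H = 7.783e-05 + j0.008822.
Step 5 — Magnitude: |H| = 0.008822 (-41.1 dB); phase: φ = 89.5°.

|H| = 0.008822 (-41.1 dB), φ = 89.5°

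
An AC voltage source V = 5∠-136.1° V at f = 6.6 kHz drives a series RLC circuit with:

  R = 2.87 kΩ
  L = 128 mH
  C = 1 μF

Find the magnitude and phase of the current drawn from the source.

Step 1 — Angular frequency: ω = 2π·f = 2π·6600 = 4.147e+04 rad/s.
Step 2 — Component impedances:
  R: Z = R = 2870 Ω
  L: Z = jωL = j·4.147e+04·0.128 = 0 + j5308 Ω
  C: Z = 1/(jωC) = -j/(ω·C) = 0 - j24.11 Ω
Step 3 — Series combination: Z_total = R + L + C = 2870 + j5284 Ω = 6013∠61.5° Ω.
Step 4 — Source phasor: V = 5∠-136.1° V = -3.603 - j3.467 V.
Step 5 — Ohm's law: I = V / Z_total = (-3.603 - j3.467) / (2870 + j5284) = -0.0007926 + j0.0002513 A.
Step 6 — Convert to polar: |I| = 0.0008315 A, ∠I = 162.4°.

I = 0.0008315∠162.4° A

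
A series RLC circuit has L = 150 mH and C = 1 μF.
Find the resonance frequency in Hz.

Step 1 — Resonance condition Im(Z)=0 gives ω₀ = 1/√(LC).
Step 2 — ω₀ = 1/√(0.15·1e-06) = 2582 rad/s.
Step 3 — f₀ = ω₀/(2π) = 410.9 Hz.

f₀ = 410.9 Hz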